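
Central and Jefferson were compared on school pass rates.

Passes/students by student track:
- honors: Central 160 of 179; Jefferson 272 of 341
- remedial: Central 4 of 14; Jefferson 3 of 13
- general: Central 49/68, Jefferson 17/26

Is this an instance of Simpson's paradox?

No

Honors: Central 160/179 = 89.4%, Jefferson 272/341 = 79.8% → Central
Remedial: Central 4/14 = 28.6%, Jefferson 3/13 = 23.1% → Central
General: Central 49/68 = 72.1%, Jefferson 17/26 = 65.4% → Central
Overall: Central 213/261 = 81.6%, Jefferson 292/380 = 76.8% → Central
Central wins overall and in every student group — no reversal.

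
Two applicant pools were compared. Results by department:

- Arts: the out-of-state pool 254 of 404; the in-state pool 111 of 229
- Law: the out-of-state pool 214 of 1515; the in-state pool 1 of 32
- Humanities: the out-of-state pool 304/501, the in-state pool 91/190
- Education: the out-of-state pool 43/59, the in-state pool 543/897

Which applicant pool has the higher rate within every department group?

Arts: the out-of-state pool 254/404 = 62.9%, the in-state pool 111/229 = 48.5% → the out-of-state pool
Law: the out-of-state pool 214/1515 = 14.1%, the in-state pool 1/32 = 3.1% → the out-of-state pool
Humanities: the out-of-state pool 304/501 = 60.7%, the in-state pool 91/190 = 47.9% → the out-of-state pool
Education: the out-of-state pool 43/59 = 72.9%, the in-state pool 543/897 = 60.5% → the out-of-state pool
The out-of-state pool has the higher rate in all 4 groups.

the out-of-state pool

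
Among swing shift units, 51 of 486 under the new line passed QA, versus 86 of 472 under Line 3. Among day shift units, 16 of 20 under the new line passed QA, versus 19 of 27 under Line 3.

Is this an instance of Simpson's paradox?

Swing shift: the new line 51/486 = 10.5%, Line 3 86/472 = 18.2% → Line 3
Day shift: the new line 16/20 = 80.0%, Line 3 19/27 = 70.4% → the new line
Overall: the new line 67/506 = 13.2%, Line 3 105/499 = 21.0% → Line 3
Neither sweeps: the new line wins 1 of 2 groups, Line 3 wins 1. Line 3 wins overall but not every group — no Simpson reversal.

No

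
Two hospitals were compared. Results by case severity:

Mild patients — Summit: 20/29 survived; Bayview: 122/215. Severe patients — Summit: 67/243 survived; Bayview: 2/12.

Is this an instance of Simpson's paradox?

Yes

Mild: Summit 20/29 = 69.0%, Bayview 122/215 = 56.7% → Summit
Severe: Summit 67/243 = 27.6%, Bayview 2/12 = 16.7% → Summit
Overall: Summit 87/272 = 32.0%, Bayview 124/227 = 54.6% → Bayview
Summit wins each case group but Bayview wins overall — the comparison reverses. Summit's patients skew toward severe, which has a lower base rate.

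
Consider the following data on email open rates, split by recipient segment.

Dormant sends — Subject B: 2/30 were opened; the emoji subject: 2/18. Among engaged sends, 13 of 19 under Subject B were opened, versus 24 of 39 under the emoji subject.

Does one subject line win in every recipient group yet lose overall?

Dormant: Subject B 2/30 = 6.7%, the emoji subject 2/18 = 11.1% → the emoji subject
Engaged: Subject B 13/19 = 68.4%, the emoji subject 24/39 = 61.5% → Subject B
Overall: Subject B 15/49 = 30.6%, the emoji subject 26/57 = 45.6% → the emoji subject
Neither sweeps: Subject B wins 1 of 2 groups, the emoji subject wins 1. The emoji subject wins overall but not every group — no Simpson reversal.

No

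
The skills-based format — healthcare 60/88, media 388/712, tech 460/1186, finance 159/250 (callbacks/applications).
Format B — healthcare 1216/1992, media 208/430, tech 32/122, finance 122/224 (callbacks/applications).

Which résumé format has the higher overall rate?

Healthcare: the skills-based format 60/88 = 68.2%, Format B 1216/1992 = 61.0% → the skills-based format
Media: the skills-based format 388/712 = 54.5%, Format B 208/430 = 48.4% → the skills-based format
Tech: the skills-based format 460/1186 = 38.8%, Format B 32/122 = 26.2% → the skills-based format
Finance: the skills-based format 159/250 = 63.6%, Format B 122/224 = 54.5% → the skills-based format
Overall: the skills-based format 1067/2236 = 47.7%, Format B 1578/2768 = 57.0% → Format B
(The skills-based format wins every industry group but Format B wins overall — the skills-based format's applications skew toward the low-rate tech group.)

Format B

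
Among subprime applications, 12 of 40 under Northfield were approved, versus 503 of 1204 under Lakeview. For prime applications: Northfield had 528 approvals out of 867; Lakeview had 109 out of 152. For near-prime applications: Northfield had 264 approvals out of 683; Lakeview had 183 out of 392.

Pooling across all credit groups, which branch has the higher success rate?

Northfield

Subprime: Northfield 12/40 = 30.0%, Lakeview 503/1204 = 41.8% → Lakeview
Prime: Northfield 528/867 = 60.9%, Lakeview 109/152 = 71.7% → Lakeview
Near-prime: Northfield 264/683 = 38.7%, Lakeview 183/392 = 46.7% → Lakeview
Overall: Northfield 804/1590 = 50.6%, Lakeview 795/1748 = 45.5% → Northfield
(Lakeview wins every credit group but Northfield wins overall — Lakeview's applications skew toward the low-rate subprime group.)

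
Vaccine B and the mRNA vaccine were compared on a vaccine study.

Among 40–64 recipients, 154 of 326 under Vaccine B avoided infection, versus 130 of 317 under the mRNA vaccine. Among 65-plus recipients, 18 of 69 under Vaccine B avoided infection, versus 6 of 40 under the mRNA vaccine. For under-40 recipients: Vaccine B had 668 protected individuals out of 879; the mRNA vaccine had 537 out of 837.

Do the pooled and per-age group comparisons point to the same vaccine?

40–64: Vaccine B 154/326 = 47.2%, the mRNA vaccine 130/317 = 41.0% → Vaccine B
65-plus: Vaccine B 18/69 = 26.1%, the mRNA vaccine 6/40 = 15.0% → Vaccine B
Under-40: Vaccine B 668/879 = 76.0%, the mRNA vaccine 537/837 = 64.2% → Vaccine B
Overall: Vaccine B 840/1274 = 65.9%, the mRNA vaccine 673/1194 = 56.4% → Vaccine B
Vaccine B wins overall and in every age group — no reversal.

Yes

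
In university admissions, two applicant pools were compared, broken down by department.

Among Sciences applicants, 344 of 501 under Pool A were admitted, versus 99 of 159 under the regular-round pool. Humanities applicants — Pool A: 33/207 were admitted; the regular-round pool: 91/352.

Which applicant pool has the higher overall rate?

Pool A

Sciences: Pool A 344/501 = 68.7%, the regular-round pool 99/159 = 62.3% → Pool A
Humanities: Pool A 33/207 = 15.9%, the regular-round pool 91/352 = 25.9% → the regular-round pool
Overall: Pool A 377/708 = 53.2%, the regular-round pool 190/511 = 37.2% → Pool A
(Neither sweeps every department group, but Pool A has the higher pooled rate.)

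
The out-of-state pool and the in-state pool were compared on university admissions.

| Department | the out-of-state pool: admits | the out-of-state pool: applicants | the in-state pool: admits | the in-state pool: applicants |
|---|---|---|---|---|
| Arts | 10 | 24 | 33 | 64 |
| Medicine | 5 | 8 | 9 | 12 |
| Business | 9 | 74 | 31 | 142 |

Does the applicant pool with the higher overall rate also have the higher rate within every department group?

Arts: the out-of-state pool 10/24 = 41.7%, the in-state pool 33/64 = 51.6% → the in-state pool
Medicine: the out-of-state pool 5/8 = 62.5%, the in-state pool 9/12 = 75.0% → the in-state pool
Business: the out-of-state pool 9/74 = 12.2%, the in-state pool 31/142 = 21.8% → the in-state pool
Overall: the out-of-state pool 24/106 = 22.6%, the in-state pool 73/218 = 33.5% → the in-state pool
The in-state pool wins overall and in every department group — no reversal.

Yes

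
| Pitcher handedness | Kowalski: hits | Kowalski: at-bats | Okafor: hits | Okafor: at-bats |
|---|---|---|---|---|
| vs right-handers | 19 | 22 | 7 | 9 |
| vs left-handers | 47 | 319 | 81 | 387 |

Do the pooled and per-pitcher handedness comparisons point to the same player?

No

Vs right-handers: Kowalski 19/22 = 86.4%, Okafor 7/9 = 77.8% → Kowalski
Vs left-handers: Kowalski 47/319 = 14.7%, Okafor 81/387 = 20.9% → Okafor
Overall: Kowalski 66/341 = 19.4%, Okafor 88/396 = 22.2% → Okafor
Neither sweeps: Kowalski wins 1 of 2 groups, Okafor wins 1. Okafor wins overall but not every group — no Simpson reversal.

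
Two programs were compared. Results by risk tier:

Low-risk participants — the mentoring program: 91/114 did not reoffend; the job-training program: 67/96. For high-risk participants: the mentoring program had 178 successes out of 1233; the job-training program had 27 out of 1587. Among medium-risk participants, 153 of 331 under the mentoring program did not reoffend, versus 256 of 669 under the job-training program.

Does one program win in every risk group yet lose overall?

Low-risk: the mentoring program 91/114 = 79.8%, the job-training program 67/96 = 69.8% → the mentoring program
High-risk: the mentoring program 178/1233 = 14.4%, the job-training program 27/1587 = 1.7% → the mentoring program
Medium-risk: the mentoring program 153/331 = 46.2%, the job-training program 256/669 = 38.3% → the mentoring program
Overall: the mentoring program 422/1678 = 25.1%, the job-training program 350/2352 = 14.9% → the mentoring program
The mentoring program wins overall and in every risk group — no reversal.

No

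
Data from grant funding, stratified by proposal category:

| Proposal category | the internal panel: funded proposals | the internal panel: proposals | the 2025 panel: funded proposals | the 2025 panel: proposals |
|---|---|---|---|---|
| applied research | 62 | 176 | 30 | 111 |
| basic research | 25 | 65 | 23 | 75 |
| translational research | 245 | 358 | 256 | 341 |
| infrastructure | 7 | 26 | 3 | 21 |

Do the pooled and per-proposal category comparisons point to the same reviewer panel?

No

Applied research: the internal panel 62/176 = 35.2%, the 2025 panel 30/111 = 27.0% → the internal panel
Basic research: the internal panel 25/65 = 38.5%, the 2025 panel 23/75 = 30.7% → the internal panel
Translational research: the internal panel 245/358 = 68.4%, the 2025 panel 256/341 = 75.1% → the 2025 panel
Infrastructure: the internal panel 7/26 = 26.9%, the 2025 panel 3/21 = 14.3% → the internal panel
Overall: the internal panel 339/625 = 54.2%, the 2025 panel 312/548 = 56.9% → the 2025 panel
Neither sweeps: the internal panel wins 3 of 4 groups, the 2025 panel wins 1. The 2025 panel wins overall but not every group — no Simpson reversal.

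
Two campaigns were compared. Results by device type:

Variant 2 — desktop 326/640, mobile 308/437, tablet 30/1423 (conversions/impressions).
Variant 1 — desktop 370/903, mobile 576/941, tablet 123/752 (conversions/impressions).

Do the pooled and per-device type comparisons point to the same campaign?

No

Desktop: Variant 2 326/640 = 50.9%, Variant 1 370/903 = 41.0% → Variant 2
Mobile: Variant 2 308/437 = 70.5%, Variant 1 576/941 = 61.2% → Variant 2
Tablet: Variant 2 30/1423 = 2.1%, Variant 1 123/752 = 16.4% → Variant 1
Overall: Variant 2 664/2500 = 26.6%, Variant 1 1069/2596 = 41.2% → Variant 1
Neither sweeps: Variant 2 wins 2 of 3 groups, Variant 1 wins 1. Variant 1 wins overall but not every group — no Simpson reversal.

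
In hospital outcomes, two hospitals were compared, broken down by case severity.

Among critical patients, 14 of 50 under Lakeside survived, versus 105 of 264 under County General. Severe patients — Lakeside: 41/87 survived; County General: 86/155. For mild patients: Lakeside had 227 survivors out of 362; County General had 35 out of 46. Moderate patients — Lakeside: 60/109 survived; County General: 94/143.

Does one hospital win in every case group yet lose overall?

Critical: Lakeside 14/50 = 28.0%, County General 105/264 = 39.8% → County General
Severe: Lakeside 41/87 = 47.1%, County General 86/155 = 55.5% → County General
Mild: Lakeside 227/362 = 62.7%, County General 35/46 = 76.1% → County General
Moderate: Lakeside 60/109 = 55.0%, County General 94/143 = 65.7% → County General
Overall: Lakeside 342/608 = 56.2%, County General 320/608 = 52.6% → Lakeside
County General wins each case group but Lakeside wins overall — the comparison reverses. County General's patients skew toward critical, which has a lower base rate.

Yes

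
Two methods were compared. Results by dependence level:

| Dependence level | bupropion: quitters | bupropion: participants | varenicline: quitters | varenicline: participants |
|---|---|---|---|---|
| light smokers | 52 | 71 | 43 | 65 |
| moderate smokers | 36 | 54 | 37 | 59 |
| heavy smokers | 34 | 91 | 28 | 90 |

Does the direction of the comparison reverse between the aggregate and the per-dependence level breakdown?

Light smokers: bupropion 52/71 = 73.2%, varenicline 43/65 = 66.2% → bupropion
Moderate smokers: bupropion 36/54 = 66.7%, varenicline 37/59 = 62.7% → bupropion
Heavy smokers: bupropion 34/91 = 37.4%, varenicline 28/90 = 31.1% → bupropion
Overall: bupropion 122/216 = 56.5%, varenicline 108/214 = 50.5% → bupropion
Bupropion wins overall and in every dependence group — no reversal.

No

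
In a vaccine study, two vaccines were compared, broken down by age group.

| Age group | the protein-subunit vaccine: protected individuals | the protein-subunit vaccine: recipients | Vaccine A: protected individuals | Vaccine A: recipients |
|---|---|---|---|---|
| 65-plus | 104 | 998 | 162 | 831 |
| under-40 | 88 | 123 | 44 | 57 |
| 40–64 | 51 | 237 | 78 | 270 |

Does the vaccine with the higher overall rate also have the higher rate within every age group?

Yes

65-plus: the protein-subunit vaccine 104/998 = 10.4%, Vaccine A 162/831 = 19.5% → Vaccine A
Under-40: the protein-subunit vaccine 88/123 = 71.5%, Vaccine A 44/57 = 77.2% → Vaccine A
40–64: the protein-subunit vaccine 51/237 = 21.5%, Vaccine A 78/270 = 28.9% → Vaccine A
Overall: the protein-subunit vaccine 243/1358 = 17.9%, Vaccine A 284/1158 = 24.5% → Vaccine A
Vaccine A wins overall and in every age group — no reversal.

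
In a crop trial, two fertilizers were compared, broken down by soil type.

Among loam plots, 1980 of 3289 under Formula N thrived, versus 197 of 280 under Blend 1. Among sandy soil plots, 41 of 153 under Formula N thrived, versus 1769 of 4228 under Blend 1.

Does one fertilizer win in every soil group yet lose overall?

Yes

Loam: Formula N 1980/3289 = 60.2%, Blend 1 197/280 = 70.4% → Blend 1
Sandy soil: Formula N 41/153 = 26.8%, Blend 1 1769/4228 = 41.8% → Blend 1
Overall: Formula N 2021/3442 = 58.7%, Blend 1 1966/4508 = 43.6% → Formula N
Blend 1 wins each soil group but Formula N wins overall — the comparison reverses. Blend 1's plots skew toward sandy soil, which has a lower base rate.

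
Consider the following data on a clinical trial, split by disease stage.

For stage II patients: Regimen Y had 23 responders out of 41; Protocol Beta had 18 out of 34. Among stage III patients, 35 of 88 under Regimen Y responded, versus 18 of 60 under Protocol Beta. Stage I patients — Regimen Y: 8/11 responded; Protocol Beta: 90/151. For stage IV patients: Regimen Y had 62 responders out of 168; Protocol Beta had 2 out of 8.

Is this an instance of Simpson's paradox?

Yes

Stage II: Regimen Y 23/41 = 56.1%, Protocol Beta 18/34 = 52.9% → Regimen Y
Stage III: Regimen Y 35/88 = 39.8%, Protocol Beta 18/60 = 30.0% → Regimen Y
Stage I: Regimen Y 8/11 = 72.7%, Protocol Beta 90/151 = 59.6% → Regimen Y
Stage IV: Regimen Y 62/168 = 36.9%, Protocol Beta 2/8 = 25.0% → Regimen Y
Overall: Regimen Y 128/308 = 41.6%, Protocol Beta 128/253 = 50.6% → Protocol Beta
Regimen Y wins each disease group but Protocol Beta wins overall — the comparison reverses. Regimen Y's patients skew toward stage IV, which has a lower base rate.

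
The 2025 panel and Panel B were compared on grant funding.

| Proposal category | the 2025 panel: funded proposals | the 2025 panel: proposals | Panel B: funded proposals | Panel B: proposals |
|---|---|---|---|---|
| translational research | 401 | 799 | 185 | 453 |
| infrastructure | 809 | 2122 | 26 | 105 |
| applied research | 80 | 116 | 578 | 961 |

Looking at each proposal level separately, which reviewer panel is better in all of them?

the 2025 panel

Translational research: the 2025 panel 401/799 = 50.2%, Panel B 185/453 = 40.8% → the 2025 panel
Infrastructure: the 2025 panel 809/2122 = 38.1%, Panel B 26/105 = 24.8% → the 2025 panel
Applied research: the 2025 panel 80/116 = 69.0%, Panel B 578/961 = 60.1% → the 2025 panel
The 2025 panel has the higher rate in all 3 groups.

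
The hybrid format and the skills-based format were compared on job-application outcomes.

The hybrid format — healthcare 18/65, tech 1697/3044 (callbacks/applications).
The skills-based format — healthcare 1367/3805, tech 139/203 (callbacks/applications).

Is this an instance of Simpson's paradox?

Yes

Healthcare: the hybrid format 18/65 = 27.7%, the skills-based format 1367/3805 = 35.9% → the skills-based format
Tech: the hybrid format 1697/3044 = 55.7%, the skills-based format 139/203 = 68.5% → the skills-based format
Overall: the hybrid format 1715/3109 = 55.2%, the skills-based format 1506/4008 = 37.6% → the hybrid format
The skills-based format wins each industry group but the hybrid format wins overall — the comparison reverses. The skills-based format's applications skew toward healthcare, which has a lower base rate.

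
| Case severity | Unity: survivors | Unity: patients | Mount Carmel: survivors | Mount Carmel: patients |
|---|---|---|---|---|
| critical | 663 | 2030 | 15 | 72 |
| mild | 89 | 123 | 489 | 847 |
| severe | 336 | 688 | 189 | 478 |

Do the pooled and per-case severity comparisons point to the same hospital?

No

Critical: Unity 663/2030 = 32.7%, Mount Carmel 15/72 = 20.8% → Unity
Mild: Unity 89/123 = 72.4%, Mount Carmel 489/847 = 57.7% → Unity
Severe: Unity 336/688 = 48.8%, Mount Carmel 189/478 = 39.5% → Unity
Overall: Unity 1088/2841 = 38.3%, Mount Carmel 693/1397 = 49.6% → Mount Carmel
Unity wins each case group but Mount Carmel wins overall — the comparison reverses. Unity's patients skew toward critical, which has a lower base rate.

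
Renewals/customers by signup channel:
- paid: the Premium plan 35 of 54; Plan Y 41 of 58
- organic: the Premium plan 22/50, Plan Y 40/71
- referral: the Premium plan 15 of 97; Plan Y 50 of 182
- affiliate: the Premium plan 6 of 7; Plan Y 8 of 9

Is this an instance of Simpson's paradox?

No

Paid: the Premium plan 35/54 = 64.8%, Plan Y 41/58 = 70.7% → Plan Y
Organic: the Premium plan 22/50 = 44.0%, Plan Y 40/71 = 56.3% → Plan Y
Referral: the Premium plan 15/97 = 15.5%, Plan Y 50/182 = 27.5% → Plan Y
Affiliate: the Premium plan 6/7 = 85.7%, Plan Y 8/9 = 88.9% → Plan Y
Overall: the Premium plan 78/208 = 37.5%, Plan Y 139/320 = 43.4% → Plan Y
Plan Y wins overall and in every signup group — no reversal.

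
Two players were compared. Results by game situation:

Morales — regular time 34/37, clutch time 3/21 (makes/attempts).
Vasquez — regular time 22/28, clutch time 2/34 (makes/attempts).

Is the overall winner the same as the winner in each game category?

Yes

Regular time: Morales 34/37 = 91.9%, Vasquez 22/28 = 78.6% → Morales
Clutch time: Morales 3/21 = 14.3%, Vasquez 2/34 = 5.9% → Morales
Overall: Morales 37/58 = 63.8%, Vasquez 24/62 = 38.7% → Morales
Morales wins overall and in every game group — no reversal.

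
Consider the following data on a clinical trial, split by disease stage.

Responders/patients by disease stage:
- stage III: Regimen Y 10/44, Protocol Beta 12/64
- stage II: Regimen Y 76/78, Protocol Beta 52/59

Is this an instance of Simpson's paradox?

No

Stage III: Regimen Y 10/44 = 22.7%, Protocol Beta 12/64 = 18.8% → Regimen Y
Stage II: Regimen Y 76/78 = 97.4%, Protocol Beta 52/59 = 88.1% → Regimen Y
Overall: Regimen Y 86/122 = 70.5%, Protocol Beta 64/123 = 52.0% → Regimen Y
Regimen Y wins overall and in every disease group — no reversal.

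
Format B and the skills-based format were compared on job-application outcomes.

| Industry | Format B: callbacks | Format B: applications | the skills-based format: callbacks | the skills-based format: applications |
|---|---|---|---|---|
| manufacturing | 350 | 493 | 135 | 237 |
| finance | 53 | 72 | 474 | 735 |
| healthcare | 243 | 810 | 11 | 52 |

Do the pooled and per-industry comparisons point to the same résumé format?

No

Manufacturing: Format B 350/493 = 71.0%, the skills-based format 135/237 = 57.0% → Format B
Finance: Format B 53/72 = 73.6%, the skills-based format 474/735 = 64.5% → Format B
Healthcare: Format B 243/810 = 30.0%, the skills-based format 11/52 = 21.2% → Format B
Overall: Format B 646/1375 = 47.0%, the skills-based format 620/1024 = 60.5% → the skills-based format
Format B wins each industry group but the skills-based format wins overall — the comparison reverses. Format B's applications skew toward healthcare, which has a lower base rate.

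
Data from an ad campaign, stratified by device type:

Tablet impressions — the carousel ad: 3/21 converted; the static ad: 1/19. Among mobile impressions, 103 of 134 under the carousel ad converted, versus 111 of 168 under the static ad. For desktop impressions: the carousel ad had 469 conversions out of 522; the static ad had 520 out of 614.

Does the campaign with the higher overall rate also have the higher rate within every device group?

Tablet: the carousel ad 3/21 = 14.3%, the static ad 1/19 = 5.3% → the carousel ad
Mobile: the carousel ad 103/134 = 76.9%, the static ad 111/168 = 66.1% → the carousel ad
Desktop: the carousel ad 469/522 = 89.8%, the static ad 520/614 = 84.7% → the carousel ad
Overall: the carousel ad 575/677 = 84.9%, the static ad 632/801 = 78.9% → the carousel ad
The carousel ad wins overall and in every device group — no reversal.

Yes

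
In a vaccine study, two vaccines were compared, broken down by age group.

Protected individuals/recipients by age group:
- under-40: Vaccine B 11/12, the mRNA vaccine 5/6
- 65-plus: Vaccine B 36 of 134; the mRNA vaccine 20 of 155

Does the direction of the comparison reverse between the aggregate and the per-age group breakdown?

No

Under-40: Vaccine B 11/12 = 91.7%, the mRNA vaccine 5/6 = 83.3% → Vaccine B
65-plus: Vaccine B 36/134 = 26.9%, the mRNA vaccine 20/155 = 12.9% → Vaccine B
Overall: Vaccine B 47/146 = 32.2%, the mRNA vaccine 25/161 = 15.5% → Vaccine B
Vaccine B wins overall and in every age group — no reversal.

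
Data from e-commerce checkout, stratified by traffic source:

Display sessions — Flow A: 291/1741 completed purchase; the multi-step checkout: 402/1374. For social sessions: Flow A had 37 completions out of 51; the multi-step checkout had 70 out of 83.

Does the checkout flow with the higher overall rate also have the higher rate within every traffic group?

Display: Flow A 291/1741 = 16.7%, the multi-step checkout 402/1374 = 29.3% → the multi-step checkout
Social: Flow A 37/51 = 72.5%, the multi-step checkout 70/83 = 84.3% → the multi-step checkout
Overall: Flow A 328/1792 = 18.3%, the multi-step checkout 472/1457 = 32.4% → the multi-step checkout
The multi-step checkout wins overall and in every traffic group — no reversal.

Yes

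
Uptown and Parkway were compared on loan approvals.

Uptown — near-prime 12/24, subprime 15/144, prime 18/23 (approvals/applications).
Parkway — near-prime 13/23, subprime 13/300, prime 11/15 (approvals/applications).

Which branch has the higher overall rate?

Near-prime: Uptown 12/24 = 50.0%, Parkway 13/23 = 56.5% → Parkway
Subprime: Uptown 15/144 = 10.4%, Parkway 13/300 = 4.3% → Uptown
Prime: Uptown 18/23 = 78.3%, Parkway 11/15 = 73.3% → Uptown
Overall: Uptown 45/191 = 23.6%, Parkway 37/338 = 10.9% → Uptown
(Neither sweeps every credit group, but Uptown has the higher pooled rate.)

Uptown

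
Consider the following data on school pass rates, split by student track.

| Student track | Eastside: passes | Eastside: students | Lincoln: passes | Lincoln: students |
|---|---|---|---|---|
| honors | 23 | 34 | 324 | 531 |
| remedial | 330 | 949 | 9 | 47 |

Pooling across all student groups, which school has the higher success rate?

Honors: Eastside 23/34 = 67.6%, Lincoln 324/531 = 61.0% → Eastside
Remedial: Eastside 330/949 = 34.8%, Lincoln 9/47 = 19.1% → Eastside
Overall: Eastside 353/983 = 35.9%, Lincoln 333/578 = 57.6% → Lincoln
(Eastside wins every student group but Lincoln wins overall — Eastside's students skew toward the low-rate remedial group.)

Lincoln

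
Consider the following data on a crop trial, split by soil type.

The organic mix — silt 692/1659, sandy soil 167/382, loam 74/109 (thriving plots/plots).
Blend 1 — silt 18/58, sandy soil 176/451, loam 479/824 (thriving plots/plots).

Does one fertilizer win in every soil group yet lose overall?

Yes

Silt: the organic mix 692/1659 = 41.7%, Blend 1 18/58 = 31.0% → the organic mix
Sandy soil: the organic mix 167/382 = 43.7%, Blend 1 176/451 = 39.0% → the organic mix
Loam: the organic mix 74/109 = 67.9%, Blend 1 479/824 = 58.1% → the organic mix
Overall: the organic mix 933/2150 = 43.4%, Blend 1 673/1333 = 50.5% → Blend 1
The organic mix wins each soil group but Blend 1 wins overall — the comparison reverses. The organic mix's plots skew toward silt, which has a lower base rate.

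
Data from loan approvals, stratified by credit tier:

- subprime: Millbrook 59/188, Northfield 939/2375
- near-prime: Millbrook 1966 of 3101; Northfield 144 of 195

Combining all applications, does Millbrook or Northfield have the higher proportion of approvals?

Subprime: Millbrook 59/188 = 31.4%, Northfield 939/2375 = 39.5% → Northfield
Near-prime: Millbrook 1966/3101 = 63.4%, Northfield 144/195 = 73.8% → Northfield
Overall: Millbrook 2025/3289 = 61.6%, Northfield 1083/2570 = 42.1% → Millbrook
(Northfield wins every credit group but Millbrook wins overall — Northfield's applications skew toward the low-rate subprime group.)

Millbrook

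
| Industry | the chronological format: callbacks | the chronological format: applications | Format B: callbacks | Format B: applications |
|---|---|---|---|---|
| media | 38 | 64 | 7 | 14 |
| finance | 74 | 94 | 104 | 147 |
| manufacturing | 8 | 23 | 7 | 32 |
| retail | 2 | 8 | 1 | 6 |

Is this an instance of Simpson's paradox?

Media: the chronological format 38/64 = 59.4%, Format B 7/14 = 50.0% → the chronological format
Finance: the chronological format 74/94 = 78.7%, Format B 104/147 = 70.7% → the chronological format
Manufacturing: the chronological format 8/23 = 34.8%, Format B 7/32 = 21.9% → the chronological format
Retail: the chronological format 2/8 = 25.0%, Format B 1/6 = 16.7% → the chronological format
Overall: the chronological format 122/189 = 64.6%, Format B 119/199 = 59.8% → the chronological format
The chronological format wins overall and in every industry group — no reversal.

No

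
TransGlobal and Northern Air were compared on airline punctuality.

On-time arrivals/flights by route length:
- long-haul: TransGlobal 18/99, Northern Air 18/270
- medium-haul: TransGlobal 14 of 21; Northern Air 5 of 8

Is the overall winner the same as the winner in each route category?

Yes

Long-haul: TransGlobal 18/99 = 18.2%, Northern Air 18/270 = 6.7% → TransGlobal
Medium-haul: TransGlobal 14/21 = 66.7%, Northern Air 5/8 = 62.5% → TransGlobal
Overall: TransGlobal 32/120 = 26.7%, Northern Air 23/278 = 8.3% → TransGlobal
TransGlobal wins overall and in every route group — no reversal.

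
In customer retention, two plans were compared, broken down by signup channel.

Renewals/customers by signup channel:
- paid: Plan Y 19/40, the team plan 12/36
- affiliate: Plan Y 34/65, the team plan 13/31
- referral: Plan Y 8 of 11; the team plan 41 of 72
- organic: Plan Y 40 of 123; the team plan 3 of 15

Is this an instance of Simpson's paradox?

Paid: Plan Y 19/40 = 47.5%, the team plan 12/36 = 33.3% → Plan Y
Affiliate: Plan Y 34/65 = 52.3%, the team plan 13/31 = 41.9% → Plan Y
Referral: Plan Y 8/11 = 72.7%, the team plan 41/72 = 56.9% → Plan Y
Organic: Plan Y 40/123 = 32.5%, the team plan 3/15 = 20.0% → Plan Y
Overall: Plan Y 101/239 = 42.3%, the team plan 69/154 = 44.8% → the team plan
Plan Y wins each signup group but the team plan wins overall — the comparison reverses. Plan Y's customers skew toward organic, which has a lower base rate.

Yes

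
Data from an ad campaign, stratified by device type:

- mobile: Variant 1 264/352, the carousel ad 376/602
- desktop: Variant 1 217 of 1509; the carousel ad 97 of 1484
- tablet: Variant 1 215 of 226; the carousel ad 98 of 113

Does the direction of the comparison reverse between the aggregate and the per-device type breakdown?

Mobile: Variant 1 264/352 = 75.0%, the carousel ad 376/602 = 62.5% → Variant 1
Desktop: Variant 1 217/1509 = 14.4%, the carousel ad 97/1484 = 6.5% → Variant 1
Tablet: Variant 1 215/226 = 95.1%, the carousel ad 98/113 = 86.7% → Variant 1
Overall: Variant 1 696/2087 = 33.3%, the carousel ad 571/2199 = 26.0% → Variant 1
Variant 1 wins overall and in every device group — no reversal.

No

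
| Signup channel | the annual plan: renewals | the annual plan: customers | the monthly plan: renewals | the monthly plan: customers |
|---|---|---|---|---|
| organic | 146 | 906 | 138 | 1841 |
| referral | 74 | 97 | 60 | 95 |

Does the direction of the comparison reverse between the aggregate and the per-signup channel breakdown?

No

Organic: the annual plan 146/906 = 16.1%, the monthly plan 138/1841 = 7.5% → the annual plan
Referral: the annual plan 74/97 = 76.3%, the monthly plan 60/95 = 63.2% → the annual plan
Overall: the annual plan 220/1003 = 21.9%, the monthly plan 198/1936 = 10.2% → the annual plan
The annual plan wins overall and in every signup group — no reversal.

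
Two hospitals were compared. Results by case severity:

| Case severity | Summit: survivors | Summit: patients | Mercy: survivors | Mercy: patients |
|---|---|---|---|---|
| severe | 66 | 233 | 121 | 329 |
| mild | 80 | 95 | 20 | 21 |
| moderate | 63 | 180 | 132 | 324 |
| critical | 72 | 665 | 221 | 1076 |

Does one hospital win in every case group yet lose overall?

Severe: Summit 66/233 = 28.3%, Mercy 121/329 = 36.8% → Mercy
Mild: Summit 80/95 = 84.2%, Mercy 20/21 = 95.2% → Mercy
Moderate: Summit 63/180 = 35.0%, Mercy 132/324 = 40.7% → Mercy
Critical: Summit 72/665 = 10.8%, Mercy 221/1076 = 20.5% → Mercy
Overall: Summit 281/1173 = 24.0%, Mercy 494/1750 = 28.2% → Mercy
Mercy wins overall and in every case group — no reversal.

No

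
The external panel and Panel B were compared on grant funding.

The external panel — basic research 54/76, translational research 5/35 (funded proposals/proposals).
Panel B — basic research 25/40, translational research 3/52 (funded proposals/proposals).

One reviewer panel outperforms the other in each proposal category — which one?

Basic research: the external panel 54/76 = 71.1%, Panel B 25/40 = 62.5% → the external panel
Translational research: the external panel 5/35 = 14.3%, Panel B 3/52 = 5.8% → the external panel
The external panel has the higher rate in both groups.

the external panel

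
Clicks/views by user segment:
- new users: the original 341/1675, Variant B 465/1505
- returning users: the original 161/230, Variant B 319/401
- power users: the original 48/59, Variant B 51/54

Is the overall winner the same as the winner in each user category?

New users: the original 341/1675 = 20.4%, Variant B 465/1505 = 30.9% → Variant B
Returning users: the original 161/230 = 70.0%, Variant B 319/401 = 79.6% → Variant B
Power users: the original 48/59 = 81.4%, Variant B 51/54 = 94.4% → Variant B
Overall: the original 550/1964 = 28.0%, Variant B 835/1960 = 42.6% → Variant B
Variant B wins overall and in every user group — no reversal.

Yes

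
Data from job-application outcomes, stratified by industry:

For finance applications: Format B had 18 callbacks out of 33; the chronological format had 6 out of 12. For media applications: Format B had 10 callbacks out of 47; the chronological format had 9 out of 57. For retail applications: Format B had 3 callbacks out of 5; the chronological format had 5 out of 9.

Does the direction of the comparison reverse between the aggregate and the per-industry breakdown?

No

Finance: Format B 18/33 = 54.5%, the chronological format 6/12 = 50.0% → Format B
Media: Format B 10/47 = 21.3%, the chronological format 9/57 = 15.8% → Format B
Retail: Format B 3/5 = 60.0%, the chronological format 5/9 = 55.6% → Format B
Overall: Format B 31/85 = 36.5%, the chronological format 20/78 = 25.6% → Format B
Format B wins overall and in every industry group — no reversal.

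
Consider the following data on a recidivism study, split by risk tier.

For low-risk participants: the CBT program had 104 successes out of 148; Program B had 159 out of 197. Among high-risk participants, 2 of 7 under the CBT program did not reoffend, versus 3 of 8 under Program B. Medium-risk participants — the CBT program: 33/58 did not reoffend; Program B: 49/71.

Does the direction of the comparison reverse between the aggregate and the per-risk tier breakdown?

No

Low-risk: the CBT program 104/148 = 70.3%, Program B 159/197 = 80.7% → Program B
High-risk: the CBT program 2/7 = 28.6%, Program B 3/8 = 37.5% → Program B
Medium-risk: the CBT program 33/58 = 56.9%, Program B 49/71 = 69.0% → Program B
Overall: the CBT program 139/213 = 65.3%, Program B 211/276 = 76.4% → Program B
Program B wins overall and in every risk group — no reversal.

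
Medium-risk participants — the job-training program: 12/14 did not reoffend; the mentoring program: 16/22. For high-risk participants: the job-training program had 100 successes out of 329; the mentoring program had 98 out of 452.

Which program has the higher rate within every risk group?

Medium-risk: the job-training program 12/14 = 85.7%, the mentoring program 16/22 = 72.7% → the job-training program
High-risk: the job-training program 100/329 = 30.4%, the mentoring program 98/452 = 21.7% → the job-training program
The job-training program has the higher rate in both groups.

the job-training program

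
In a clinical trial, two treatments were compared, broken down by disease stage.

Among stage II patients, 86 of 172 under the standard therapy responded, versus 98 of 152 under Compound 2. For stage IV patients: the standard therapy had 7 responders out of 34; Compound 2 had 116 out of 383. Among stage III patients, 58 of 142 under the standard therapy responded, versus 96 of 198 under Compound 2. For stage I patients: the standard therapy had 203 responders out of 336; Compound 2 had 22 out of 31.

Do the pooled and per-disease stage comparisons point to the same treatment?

No

Stage II: the standard therapy 86/172 = 50.0%, Compound 2 98/152 = 64.5% → Compound 2
Stage IV: the standard therapy 7/34 = 20.6%, Compound 2 116/383 = 30.3% → Compound 2
Stage III: the standard therapy 58/142 = 40.8%, Compound 2 96/198 = 48.5% → Compound 2
Stage I: the standard therapy 203/336 = 60.4%, Compound 2 22/31 = 71.0% → Compound 2
Overall: the standard therapy 354/684 = 51.8%, Compound 2 332/764 = 43.5% → the standard therapy
Compound 2 wins each disease group but the standard therapy wins overall — the comparison reverses. Compound 2's patients skew toward stage IV, which has a lower base rate.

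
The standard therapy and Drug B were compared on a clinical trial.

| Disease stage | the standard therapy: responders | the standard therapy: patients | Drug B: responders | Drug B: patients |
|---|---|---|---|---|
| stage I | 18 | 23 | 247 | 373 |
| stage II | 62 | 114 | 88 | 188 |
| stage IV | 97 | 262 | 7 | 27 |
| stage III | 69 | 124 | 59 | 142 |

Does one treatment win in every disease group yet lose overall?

Stage I: the standard therapy 18/23 = 78.3%, Drug B 247/373 = 66.2% → the standard therapy
Stage II: the standard therapy 62/114 = 54.4%, Drug B 88/188 = 46.8% → the standard therapy
Stage IV: the standard therapy 97/262 = 37.0%, Drug B 7/27 = 25.9% → the standard therapy
Stage III: the standard therapy 69/124 = 55.6%, Drug B 59/142 = 41.5% → the standard therapy
Overall: the standard therapy 246/523 = 47.0%, Drug B 401/730 = 54.9% → Drug B
The standard therapy wins each disease group but Drug B wins overall — the comparison reverses. The standard therapy's patients skew toward stage IV, which has a lower base rate.

Yes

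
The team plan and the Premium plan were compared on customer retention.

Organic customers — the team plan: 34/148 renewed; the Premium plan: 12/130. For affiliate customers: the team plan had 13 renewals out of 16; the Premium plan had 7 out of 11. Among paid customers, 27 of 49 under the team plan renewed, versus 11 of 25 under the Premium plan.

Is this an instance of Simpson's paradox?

No

Organic: the team plan 34/148 = 23.0%, the Premium plan 12/130 = 9.2% → the team plan
Affiliate: the team plan 13/16 = 81.2%, the Premium plan 7/11 = 63.6% → the team plan
Paid: the team plan 27/49 = 55.1%, the Premium plan 11/25 = 44.0% → the team plan
Overall: the team plan 74/213 = 34.7%, the Premium plan 30/166 = 18.1% → the team plan
The team plan wins overall and in every signup group — no reversal.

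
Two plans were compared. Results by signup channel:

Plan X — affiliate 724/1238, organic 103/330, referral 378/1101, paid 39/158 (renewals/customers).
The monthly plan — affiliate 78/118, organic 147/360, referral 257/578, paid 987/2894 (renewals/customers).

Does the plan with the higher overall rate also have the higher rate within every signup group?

Affiliate: Plan X 724/1238 = 58.5%, the monthly plan 78/118 = 66.1% → the monthly plan
Organic: Plan X 103/330 = 31.2%, the monthly plan 147/360 = 40.8% → the monthly plan
Referral: Plan X 378/1101 = 34.3%, the monthly plan 257/578 = 44.5% → the monthly plan
Paid: Plan X 39/158 = 24.7%, the monthly plan 987/2894 = 34.1% → the monthly plan
Overall: Plan X 1244/2827 = 44.0%, the monthly plan 1469/3950 = 37.2% → Plan X
The monthly plan wins each signup group but Plan X wins overall — the comparison reverses. The monthly plan's customers skew toward paid, which has a lower base rate.

No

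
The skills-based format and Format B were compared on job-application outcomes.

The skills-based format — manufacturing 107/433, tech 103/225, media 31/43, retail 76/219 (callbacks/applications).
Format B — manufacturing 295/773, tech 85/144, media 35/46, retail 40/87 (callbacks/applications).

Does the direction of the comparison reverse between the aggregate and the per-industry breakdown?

Manufacturing: the skills-based format 107/433 = 24.7%, Format B 295/773 = 38.2% → Format B
Tech: the skills-based format 103/225 = 45.8%, Format B 85/144 = 59.0% → Format B
Media: the skills-based format 31/43 = 72.1%, Format B 35/46 = 76.1% → Format B
Retail: the skills-based format 76/219 = 34.7%, Format B 40/87 = 46.0% → Format B
Overall: the skills-based format 317/920 = 34.5%, Format B 455/1050 = 43.3% → Format B
Format B wins overall and in every industry group — no reversal.

No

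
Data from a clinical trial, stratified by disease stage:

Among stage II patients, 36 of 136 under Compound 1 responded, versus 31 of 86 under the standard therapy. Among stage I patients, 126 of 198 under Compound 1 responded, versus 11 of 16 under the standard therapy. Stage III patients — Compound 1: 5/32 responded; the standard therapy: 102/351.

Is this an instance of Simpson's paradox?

Stage II: Compound 1 36/136 = 26.5%, the standard therapy 31/86 = 36.0% → the standard therapy
Stage I: Compound 1 126/198 = 63.6%, the standard therapy 11/16 = 68.8% → the standard therapy
Stage III: Compound 1 5/32 = 15.6%, the standard therapy 102/351 = 29.1% → the standard therapy
Overall: Compound 1 167/366 = 45.6%, the standard therapy 144/453 = 31.8% → Compound 1
The standard therapy wins each disease group but Compound 1 wins overall — the comparison reverses. The standard therapy's patients skew toward stage III, which has a lower base rate.

Yes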